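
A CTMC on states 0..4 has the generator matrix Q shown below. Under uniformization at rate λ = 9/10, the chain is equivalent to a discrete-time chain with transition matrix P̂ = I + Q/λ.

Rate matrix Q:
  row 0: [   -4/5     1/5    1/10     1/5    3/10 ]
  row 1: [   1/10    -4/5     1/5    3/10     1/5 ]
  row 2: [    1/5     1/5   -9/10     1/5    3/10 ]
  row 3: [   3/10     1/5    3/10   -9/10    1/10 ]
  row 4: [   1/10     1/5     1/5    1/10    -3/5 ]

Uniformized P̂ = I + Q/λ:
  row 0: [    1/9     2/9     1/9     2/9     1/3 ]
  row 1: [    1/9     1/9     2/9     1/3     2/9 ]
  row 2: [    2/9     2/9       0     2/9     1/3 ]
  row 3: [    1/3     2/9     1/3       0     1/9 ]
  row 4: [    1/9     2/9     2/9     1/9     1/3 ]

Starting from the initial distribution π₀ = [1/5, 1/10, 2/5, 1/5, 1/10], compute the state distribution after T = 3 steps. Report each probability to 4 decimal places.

π = [0.1712, 0.2001, 0.1811, 0.1753, 0.2723]

t=0: π = [0.2000, 0.1000, 0.4000, 0.2000, 0.1000]
t=1: π = [0.2000, 0.2111, 0.1333, 0.1778, 0.2778]
t=2: π = [0.1654, 0.1988, 0.1901, 0.1753, 0.2704]
t=3: π = [0.1712, 0.2001, 0.1811, 0.1753, 0.2723]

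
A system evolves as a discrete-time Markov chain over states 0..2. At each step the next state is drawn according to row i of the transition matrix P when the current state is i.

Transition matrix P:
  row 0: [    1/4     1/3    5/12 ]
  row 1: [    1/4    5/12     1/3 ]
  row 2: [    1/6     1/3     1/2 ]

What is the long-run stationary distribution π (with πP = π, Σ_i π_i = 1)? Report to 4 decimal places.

π = [0.2149, 0.3636, 0.4215]

Balance equations π_j = Σ_i π_i·P[i][j]:
  π_0 = 1/4·π_0 + 1/4·π_1 + 1/6·π_2
  π_1 = 1/3·π_0 + 5/12·π_1 + 1/3·π_2
  normalize: π_0 + π_1 + π_2 = 1
Solving the linear system gives exactly π = [26/121, 4/11, 51/121].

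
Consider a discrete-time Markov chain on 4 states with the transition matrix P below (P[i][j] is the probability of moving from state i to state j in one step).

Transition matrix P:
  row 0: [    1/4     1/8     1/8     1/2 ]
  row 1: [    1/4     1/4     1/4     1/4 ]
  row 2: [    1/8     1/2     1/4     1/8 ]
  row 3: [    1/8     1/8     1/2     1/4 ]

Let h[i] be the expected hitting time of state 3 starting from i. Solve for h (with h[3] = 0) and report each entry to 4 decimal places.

h = [2.6286, 3.6000, 4.1714, 0.0000]

First-step conditioning: h[3] = 0; for i ≠ 3, h[i] = 1 + Σ_k P[i][k]·h[k].
  h[0] = 1 + 1/4·h[0] + 1/8·h[1] + 1/8·h[2]
  h[1] = 1 + 1/4·h[0] + 1/4·h[1] + 1/4·h[2]
  h[2] = 1 + 1/8·h[0] + 1/2·h[1] + 1/4·h[2]
Solving the 3×3 linear system over states ≠ 3 gives exactly h = [92/35, 18/5, 146/35, 0] (h[3] = 0 is the target).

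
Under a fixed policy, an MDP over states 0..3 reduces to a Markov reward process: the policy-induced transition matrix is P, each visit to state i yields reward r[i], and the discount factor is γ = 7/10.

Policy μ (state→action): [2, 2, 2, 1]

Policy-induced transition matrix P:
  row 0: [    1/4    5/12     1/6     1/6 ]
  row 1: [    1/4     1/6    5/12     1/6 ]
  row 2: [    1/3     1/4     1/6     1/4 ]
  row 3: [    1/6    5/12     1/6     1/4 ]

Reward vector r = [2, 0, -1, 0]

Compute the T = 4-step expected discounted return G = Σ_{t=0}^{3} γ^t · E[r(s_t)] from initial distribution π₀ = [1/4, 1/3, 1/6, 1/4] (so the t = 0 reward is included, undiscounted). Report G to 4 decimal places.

t=0: π = [0.2500, 0.3333, 0.1667, 0.2500], E[r] = 0.3333, γ^t·E[r] = 0.333333, running G = 0.333333
t=1: π = [0.2431, 0.3056, 0.2500, 0.2014], E[r] = 0.2361, γ^t·E[r] = 0.165278, running G = 0.498611
t=2: π = [0.2541, 0.2986, 0.2431, 0.2043], E[r] = 0.2650, γ^t·E[r] = 0.129873, running G = 0.628484
t=3: π = [0.2532, 0.3015, 0.2413, 0.2039], E[r] = 0.2651, γ^t·E[r] = 0.090944, running G = 0.719428

G = 0.7194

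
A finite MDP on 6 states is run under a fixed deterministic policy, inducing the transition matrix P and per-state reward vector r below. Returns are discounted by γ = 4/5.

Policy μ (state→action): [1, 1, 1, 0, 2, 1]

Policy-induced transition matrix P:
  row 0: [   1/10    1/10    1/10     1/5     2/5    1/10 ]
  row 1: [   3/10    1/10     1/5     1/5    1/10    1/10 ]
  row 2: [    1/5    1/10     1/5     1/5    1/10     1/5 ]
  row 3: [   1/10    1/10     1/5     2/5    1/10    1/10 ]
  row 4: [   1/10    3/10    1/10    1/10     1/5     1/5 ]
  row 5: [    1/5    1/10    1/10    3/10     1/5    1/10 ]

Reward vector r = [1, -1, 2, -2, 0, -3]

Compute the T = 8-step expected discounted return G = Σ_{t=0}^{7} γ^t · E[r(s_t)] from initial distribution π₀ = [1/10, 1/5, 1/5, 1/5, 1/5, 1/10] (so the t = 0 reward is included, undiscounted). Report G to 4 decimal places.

t=0: π = [0.1000, 0.2000, 0.2000, 0.2000, 0.2000, 0.1000], E[r] = -0.4000, γ^t·E[r] = -0.400000, running G = -0.400000
t=1: π = [0.1700, 0.1400, 0.1600, 0.2300, 0.1600, 0.1400], E[r] = -0.5300, γ^t·E[r] = -0.424000, running G = -0.824000
t=2: π = [0.1580, 0.1320, 0.1530, 0.2440, 0.1810, 0.1320], E[r] = -0.5520, γ^t·E[r] = -0.353280, running G = -1.177280
t=3: π = [0.1549, 0.1362, 0.1529, 0.2439, 0.1787, 0.1334], E[r] = -0.5635, γ^t·E[r] = -0.288512, running G = -1.465792
t=4: π = [0.1559, 0.1357, 0.1533, 0.2443, 0.1777, 0.1332], E[r] = -0.5613, γ^t·E[r] = -0.229888, running G = -1.695680
t=5: π = [0.1558, 0.1355, 0.1533, 0.2444, 0.1778, 0.1331], E[r] = -0.5612, γ^t·E[r] = -0.183885, running G = -1.879565
t=6: π = [0.1557, 0.1356, 0.1533, 0.2444, 0.1778, 0.1331], E[r] = -0.5613, γ^t·E[r] = -0.147149, running G = -2.026714
t=7: π = [0.1558, 0.1356, 0.1533, 0.2444, 0.1778, 0.1331], E[r] = -0.5613, γ^t·E[r] = -0.117716, running G = -2.144431

G = -2.1444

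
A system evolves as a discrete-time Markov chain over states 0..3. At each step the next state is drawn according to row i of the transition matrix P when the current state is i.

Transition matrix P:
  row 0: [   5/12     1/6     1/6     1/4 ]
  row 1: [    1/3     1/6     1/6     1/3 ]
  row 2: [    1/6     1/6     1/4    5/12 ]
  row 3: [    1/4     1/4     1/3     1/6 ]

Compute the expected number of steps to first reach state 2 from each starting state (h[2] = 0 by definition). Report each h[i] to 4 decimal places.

h = [4.8187, 4.7565, 0.0000, 4.0725]

First-step conditioning: h[2] = 0; for i ≠ 2, h[i] = 1 + Σ_k P[i][k]·h[k].
  h[0] = 1 + 5/12·h[0] + 1/6·h[1] + 1/4·h[3]
  h[1] = 1 + 1/3·h[0] + 1/6·h[1] + 1/3·h[3]
  h[3] = 1 + 1/4·h[0] + 1/4·h[1] + 1/6·h[3]
Solving the 3×3 linear system over states ≠ 2 gives exactly h = [930/193, 918/193, 0, 786/193] (h[2] = 0 is the target).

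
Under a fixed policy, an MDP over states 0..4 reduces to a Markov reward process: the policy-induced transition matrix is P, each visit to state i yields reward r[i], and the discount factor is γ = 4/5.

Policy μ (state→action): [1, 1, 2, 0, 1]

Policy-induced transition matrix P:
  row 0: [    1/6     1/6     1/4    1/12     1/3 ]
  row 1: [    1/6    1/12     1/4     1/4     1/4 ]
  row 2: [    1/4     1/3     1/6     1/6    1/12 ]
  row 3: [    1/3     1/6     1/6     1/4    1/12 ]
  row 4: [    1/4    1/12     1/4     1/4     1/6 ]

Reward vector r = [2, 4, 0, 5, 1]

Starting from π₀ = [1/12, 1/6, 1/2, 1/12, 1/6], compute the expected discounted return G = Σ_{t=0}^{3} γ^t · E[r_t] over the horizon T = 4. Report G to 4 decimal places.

G = 6.0522

t=0: π = [0.0833, 0.1667, 0.5000, 0.0833, 0.1667], E[r] = 1.4167, γ^t·E[r] = 1.416667, running G = 1.416667
t=1: π = [0.2361, 0.2222, 0.2014, 0.1944, 0.1458], E[r] = 2.4792, γ^t·E[r] = 1.983333, running G = 3.400000
t=2: π = [0.2280, 0.1696, 0.2170, 0.1939, 0.1916], E[r] = 2.2951, γ^t·E[r] = 1.468889, running G = 4.868889
t=3: π = [0.2330, 0.1727, 0.2158, 0.1939, 0.1846], E[r] = 2.3111, γ^t·E[r] = 1.183309, running G = 6.052198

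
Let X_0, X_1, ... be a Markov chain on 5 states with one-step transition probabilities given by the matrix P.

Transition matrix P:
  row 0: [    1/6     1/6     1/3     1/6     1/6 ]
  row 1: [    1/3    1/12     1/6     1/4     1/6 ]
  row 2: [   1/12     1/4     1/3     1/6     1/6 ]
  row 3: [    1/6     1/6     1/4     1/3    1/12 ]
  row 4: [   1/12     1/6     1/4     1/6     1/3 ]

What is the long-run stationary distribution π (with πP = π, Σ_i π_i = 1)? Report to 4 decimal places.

π = [0.1583, 0.1747, 0.2712, 0.2175, 0.1783]

Balance equations π_j = Σ_i π_i·P[i][j]:
  π_0 = 1/6·π_0 + 1/3·π_1 + 1/12·π_2 + 1/6·π_3 + 1/12·π_4
  π_1 = 1/6·π_0 + 1/12·π_1 + 1/4·π_2 + 1/6·π_3 + 1/6·π_4
  π_2 = 1/3·π_0 + 1/6·π_1 + 1/3·π_2 + 1/4·π_3 + 1/4·π_4
  π_3 = 1/6·π_0 + 1/4·π_1 + 1/6·π_2 + 1/3·π_3 + 1/6·π_4
  normalize: π_0 + π_1 + π_2 + π_3 + π_4 = 1
Solving the linear system gives exactly π = [2503/15809, 2762/15809, 4288/15809, 3438/15809, 2818/15809].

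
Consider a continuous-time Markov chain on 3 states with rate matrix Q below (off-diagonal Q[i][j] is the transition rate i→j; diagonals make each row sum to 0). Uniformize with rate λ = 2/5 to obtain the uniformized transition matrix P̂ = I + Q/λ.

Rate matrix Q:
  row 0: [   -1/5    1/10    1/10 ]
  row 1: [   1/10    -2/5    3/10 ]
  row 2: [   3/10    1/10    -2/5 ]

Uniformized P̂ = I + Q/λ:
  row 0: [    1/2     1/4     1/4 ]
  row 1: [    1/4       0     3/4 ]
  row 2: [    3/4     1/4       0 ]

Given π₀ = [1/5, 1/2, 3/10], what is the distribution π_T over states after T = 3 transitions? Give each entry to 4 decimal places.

π = [0.4969, 0.1953, 0.3078]

t=0: π = [0.2000, 0.5000, 0.3000]
t=1: π = [0.4500, 0.1250, 0.4250]
t=2: π = [0.5750, 0.2188, 0.2063]
t=3: π = [0.4969, 0.1953, 0.3078]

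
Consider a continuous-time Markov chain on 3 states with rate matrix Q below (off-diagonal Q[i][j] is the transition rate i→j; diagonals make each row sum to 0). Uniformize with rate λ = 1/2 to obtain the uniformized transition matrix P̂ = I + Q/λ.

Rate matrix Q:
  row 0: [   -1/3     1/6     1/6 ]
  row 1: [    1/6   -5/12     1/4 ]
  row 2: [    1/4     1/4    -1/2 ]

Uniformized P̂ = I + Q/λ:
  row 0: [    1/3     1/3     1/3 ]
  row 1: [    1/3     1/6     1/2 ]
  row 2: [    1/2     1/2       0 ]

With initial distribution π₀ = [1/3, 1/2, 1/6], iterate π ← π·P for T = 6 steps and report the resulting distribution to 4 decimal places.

π = [0.3823, 0.3280, 0.2898]

t=0: π = [0.3333, 0.5000, 0.1667]
t=1: π = [0.3611, 0.2778, 0.3611]
t=2: π = [0.3935, 0.3472, 0.2593]
t=3: π = [0.3765, 0.3187, 0.3048]
t=4: π = [0.3841, 0.3310, 0.2849]
t=5: π = [0.3808, 0.3256, 0.2936]
t=6: π = [0.3823, 0.3280, 0.2898]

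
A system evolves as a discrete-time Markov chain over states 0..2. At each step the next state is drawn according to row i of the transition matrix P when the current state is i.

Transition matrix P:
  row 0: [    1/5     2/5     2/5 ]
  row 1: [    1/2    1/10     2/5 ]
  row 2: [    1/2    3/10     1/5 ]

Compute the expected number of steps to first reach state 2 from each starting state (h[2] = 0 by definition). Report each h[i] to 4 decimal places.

h = [2.5000, 2.5000, 0.0000]

First-step conditioning: h[2] = 0; for i ≠ 2, h[i] = 1 + Σ_k P[i][k]·h[k].
  h[0] = 1 + 1/5·h[0] + 2/5·h[1]
  h[1] = 1 + 1/2·h[0] + 1/10·h[1]
Solving the 2×2 linear system over states ≠ 2 gives exactly h = [5/2, 5/2, 0] (h[2] = 0 is the target).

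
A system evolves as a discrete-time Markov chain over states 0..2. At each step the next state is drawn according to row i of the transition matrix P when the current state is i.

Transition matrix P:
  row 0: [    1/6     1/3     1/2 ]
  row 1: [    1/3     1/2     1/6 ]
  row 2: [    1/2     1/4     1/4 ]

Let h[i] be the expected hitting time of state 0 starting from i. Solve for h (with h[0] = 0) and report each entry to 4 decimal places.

First-step conditioning: h[0] = 0; for i ≠ 0, h[i] = 1 + Σ_k P[i][k]·h[k].
  h[1] = 1 + 1/2·h[1] + 1/6·h[2]
  h[2] = 1 + 1/4·h[1] + 1/4·h[2]
Solving the 2×2 linear system over states ≠ 0 gives exactly h = [0, 11/4, 9/4] (h[0] = 0 is the target).

h = [0.0000, 2.7500, 2.2500]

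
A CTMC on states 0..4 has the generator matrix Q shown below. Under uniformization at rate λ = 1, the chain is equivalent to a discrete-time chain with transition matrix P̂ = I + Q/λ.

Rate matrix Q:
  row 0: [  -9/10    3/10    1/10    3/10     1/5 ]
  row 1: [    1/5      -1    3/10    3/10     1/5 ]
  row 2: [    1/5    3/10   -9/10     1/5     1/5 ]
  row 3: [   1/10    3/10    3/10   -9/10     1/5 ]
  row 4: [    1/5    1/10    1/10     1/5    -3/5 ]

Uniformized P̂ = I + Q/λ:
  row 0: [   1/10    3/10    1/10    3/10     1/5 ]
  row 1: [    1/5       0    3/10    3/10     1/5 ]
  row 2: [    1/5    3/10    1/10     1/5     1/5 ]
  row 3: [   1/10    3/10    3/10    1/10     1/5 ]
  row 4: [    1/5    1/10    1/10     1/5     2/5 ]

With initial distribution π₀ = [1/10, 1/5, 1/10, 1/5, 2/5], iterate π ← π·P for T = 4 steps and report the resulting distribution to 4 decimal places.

t=0: π = [0.1000, 0.2000, 0.1000, 0.2000, 0.4000]
t=1: π = [0.1700, 0.1600, 0.1800, 0.2100, 0.2800]
t=2: π = [0.1620, 0.1960, 0.1740, 0.2120, 0.2560]
t=3: π = [0.1626, 0.1900, 0.1816, 0.2146, 0.2512]
t=4: π = [0.1623, 0.1928, 0.1809, 0.2138, 0.2502]

π = [0.1623, 0.1928, 0.1809, 0.2138, 0.2502]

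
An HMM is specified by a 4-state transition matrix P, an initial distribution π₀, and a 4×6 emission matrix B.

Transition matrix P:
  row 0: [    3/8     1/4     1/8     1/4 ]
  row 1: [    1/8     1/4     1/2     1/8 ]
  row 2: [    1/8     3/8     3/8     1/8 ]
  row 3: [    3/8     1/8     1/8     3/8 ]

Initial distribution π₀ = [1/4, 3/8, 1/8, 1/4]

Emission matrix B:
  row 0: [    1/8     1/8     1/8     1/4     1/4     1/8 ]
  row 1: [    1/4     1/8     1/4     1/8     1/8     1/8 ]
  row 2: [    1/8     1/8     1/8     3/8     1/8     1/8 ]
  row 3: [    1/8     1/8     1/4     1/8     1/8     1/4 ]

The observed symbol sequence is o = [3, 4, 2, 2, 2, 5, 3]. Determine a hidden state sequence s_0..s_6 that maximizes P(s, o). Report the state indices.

t=0: δ = [6.250e-02, 4.688e-02, 4.688e-02, 3.125e-02]  (obs o_0=3)
t=1: δ = [5.859e-03, 2.197e-03, 2.930e-03, 1.953e-03]  ψ = [0, 2, 1, 0]  (obs o_1=4)
t=2: δ = [2.747e-04, 3.662e-04, 1.373e-04, 3.662e-04]  ψ = [0, 0, 1, 0]  (obs o_2=2)
t=3: δ = [1.717e-05, 2.289e-05, 2.289e-05, 3.433e-05]  ψ = [3, 1, 1, 3]  (obs o_3=2)
t=4: δ = [1.609e-06, 2.146e-06, 1.431e-06, 3.219e-06]  ψ = [3, 2, 1, 3]  (obs o_4=2)
t=5: δ = [1.509e-07, 6.706e-08, 1.341e-07, 3.017e-07]  ψ = [3, 1, 1, 3]  (obs o_5=5)
t=6: δ = [2.829e-08, 6.286e-09, 1.886e-08, 1.414e-08]  ψ = [3, 2, 2, 3]  (obs o_6=3)
backtrack: best end state = 0; path = [0, 0, 3, 3, 3, 3, 0]

path = [0, 0, 3, 3, 3, 3, 0]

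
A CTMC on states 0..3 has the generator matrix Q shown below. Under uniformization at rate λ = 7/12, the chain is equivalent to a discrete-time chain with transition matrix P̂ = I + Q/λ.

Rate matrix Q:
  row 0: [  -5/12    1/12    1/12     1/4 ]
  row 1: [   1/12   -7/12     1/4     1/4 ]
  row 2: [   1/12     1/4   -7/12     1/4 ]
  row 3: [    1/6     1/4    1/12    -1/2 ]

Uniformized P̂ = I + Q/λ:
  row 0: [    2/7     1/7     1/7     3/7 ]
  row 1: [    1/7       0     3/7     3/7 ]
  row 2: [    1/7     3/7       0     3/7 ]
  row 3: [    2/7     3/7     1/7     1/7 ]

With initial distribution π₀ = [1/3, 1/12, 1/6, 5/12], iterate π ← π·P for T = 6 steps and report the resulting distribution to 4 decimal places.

t=0: π = [0.3333, 0.0833, 0.1667, 0.4167]
t=1: π = [0.2500, 0.2976, 0.1429, 0.3095]
t=2: π = [0.2228, 0.2296, 0.2075, 0.3401]
t=3: π = [0.2233, 0.2665, 0.1788, 0.3314]
t=4: π = [0.2221, 0.2506, 0.1935, 0.3339]
t=5: π = [0.2223, 0.2577, 0.1868, 0.3332]
t=6: π = [0.2222, 0.2546, 0.1898, 0.3334]

π = [0.2222, 0.2546, 0.1898, 0.3334]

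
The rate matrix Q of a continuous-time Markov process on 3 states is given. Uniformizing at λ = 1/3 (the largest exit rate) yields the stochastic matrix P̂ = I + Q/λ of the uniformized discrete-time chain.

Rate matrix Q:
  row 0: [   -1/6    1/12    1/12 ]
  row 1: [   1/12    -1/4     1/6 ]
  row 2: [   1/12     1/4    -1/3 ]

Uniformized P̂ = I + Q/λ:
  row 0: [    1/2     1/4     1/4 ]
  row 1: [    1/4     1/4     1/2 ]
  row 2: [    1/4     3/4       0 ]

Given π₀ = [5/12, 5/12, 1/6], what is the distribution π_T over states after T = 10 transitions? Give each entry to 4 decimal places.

t=0: π = [0.4167, 0.4167, 0.1667]
t=1: π = [0.3542, 0.3333, 0.3125]
t=2: π = [0.3385, 0.4063, 0.2552]
t=3: π = [0.3346, 0.3776, 0.2878]
t=4: π = [0.3337, 0.3939, 0.2725]
t=5: π = [0.3334, 0.3862, 0.2804]
t=6: π = [0.3334, 0.3902, 0.2765]
t=7: π = [0.3333, 0.3882, 0.2784]
t=8: π = [0.3333, 0.3892, 0.2775]
t=9: π = [0.3333, 0.3887, 0.2779]
t=10: π = [0.3333, 0.3890, 0.2777]

π = [0.3333, 0.3890, 0.2777]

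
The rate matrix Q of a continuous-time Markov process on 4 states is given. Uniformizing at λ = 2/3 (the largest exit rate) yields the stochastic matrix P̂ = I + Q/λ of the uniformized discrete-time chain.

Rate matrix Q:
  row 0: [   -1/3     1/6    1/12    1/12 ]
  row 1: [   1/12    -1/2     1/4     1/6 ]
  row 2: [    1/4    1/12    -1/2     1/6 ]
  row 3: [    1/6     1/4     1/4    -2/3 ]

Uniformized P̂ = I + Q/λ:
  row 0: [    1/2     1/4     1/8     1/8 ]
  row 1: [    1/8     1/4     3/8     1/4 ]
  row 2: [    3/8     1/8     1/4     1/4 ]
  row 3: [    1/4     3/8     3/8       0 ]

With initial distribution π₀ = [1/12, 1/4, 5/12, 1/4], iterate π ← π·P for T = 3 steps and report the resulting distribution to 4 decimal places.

t=0: π = [0.0833, 0.2500, 0.4167, 0.2500]
t=1: π = [0.2917, 0.2292, 0.3021, 0.1771]
t=2: π = [0.3320, 0.2344, 0.2643, 0.1693]
t=3: π = [0.3368, 0.2381, 0.2590, 0.1662]

π = [0.3368, 0.2381, 0.2590, 0.1662]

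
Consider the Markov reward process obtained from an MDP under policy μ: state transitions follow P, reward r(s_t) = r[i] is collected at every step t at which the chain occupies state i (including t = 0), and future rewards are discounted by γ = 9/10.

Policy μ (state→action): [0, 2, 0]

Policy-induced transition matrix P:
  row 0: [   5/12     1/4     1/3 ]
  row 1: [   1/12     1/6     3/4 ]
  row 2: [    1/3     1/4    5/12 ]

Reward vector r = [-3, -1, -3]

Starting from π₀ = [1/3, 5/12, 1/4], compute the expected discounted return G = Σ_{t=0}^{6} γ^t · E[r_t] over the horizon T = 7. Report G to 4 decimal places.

G = -12.8974

t=0: π = [0.3333, 0.4167, 0.2500], E[r] = -2.1667, γ^t·E[r] = -2.166667, running G = -2.166667
t=1: π = [0.2569, 0.2153, 0.5278], E[r] = -2.5694, γ^t·E[r] = -2.312500, running G = -4.479167
t=2: π = [0.3009, 0.2321, 0.4670], E[r] = -2.5359, γ^t·E[r] = -2.054063, running G = -6.533229
t=3: π = [0.3004, 0.2307, 0.4689], E[r] = -2.5387, γ^t·E[r] = -1.850695, running G = -8.383924
t=4: π = [0.3007, 0.2308, 0.4685], E[r] = -2.5384, γ^t·E[r] = -1.665473, running G = -10.049397
t=5: π = [0.3007, 0.2308, 0.4685], E[r] = -2.5385, γ^t·E[r] = -1.498937, running G = -11.548334
t=6: π = [0.3007, 0.2308, 0.4685], E[r] = -2.5385, γ^t·E[r] = -1.349042, running G = -12.897377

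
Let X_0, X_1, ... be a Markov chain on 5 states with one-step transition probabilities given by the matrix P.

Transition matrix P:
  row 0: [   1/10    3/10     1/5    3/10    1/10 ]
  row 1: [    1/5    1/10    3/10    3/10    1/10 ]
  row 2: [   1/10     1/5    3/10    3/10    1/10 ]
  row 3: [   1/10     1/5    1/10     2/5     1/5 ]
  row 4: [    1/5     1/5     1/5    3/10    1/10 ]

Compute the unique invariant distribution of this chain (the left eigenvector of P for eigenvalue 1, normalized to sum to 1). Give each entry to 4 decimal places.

π = [0.1327, 0.1939, 0.2067, 0.3333, 0.1333]

Balance equations π_j = Σ_i π_i·P[i][j]:
  π_0 = 1/10·π_0 + 1/5·π_1 + 1/10·π_2 + 1/10·π_3 + 1/5·π_4
  π_1 = 3/10·π_0 + 1/10·π_1 + 1/5·π_2 + 1/5·π_3 + 1/5·π_4
  π_2 = 1/5·π_0 + 3/10·π_1 + 3/10·π_2 + 1/10·π_3 + 1/5·π_4
  π_3 = 3/10·π_0 + 3/10·π_1 + 3/10·π_2 + 2/5·π_3 + 3/10·π_4
  normalize: π_0 + π_1 + π_2 + π_3 + π_4 = 1
Solving the linear system gives exactly π = [217/1635, 317/1635, 338/1635, 1/3, 2/15].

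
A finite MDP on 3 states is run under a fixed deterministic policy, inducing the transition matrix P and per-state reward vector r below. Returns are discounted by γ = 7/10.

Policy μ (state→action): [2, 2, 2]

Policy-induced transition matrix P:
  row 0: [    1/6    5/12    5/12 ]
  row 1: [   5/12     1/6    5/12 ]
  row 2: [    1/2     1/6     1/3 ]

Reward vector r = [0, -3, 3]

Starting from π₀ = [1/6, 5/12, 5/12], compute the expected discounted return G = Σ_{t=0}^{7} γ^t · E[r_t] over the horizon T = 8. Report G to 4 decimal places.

G = 0.9034

t=0: π = [0.1667, 0.4167, 0.4167], E[r] = 0.0000, γ^t·E[r] = 0.000000, running G = 0.000000
t=1: π = [0.4097, 0.2083, 0.3819], E[r] = 0.5208, γ^t·E[r] = 0.364583, running G = 0.364583
t=2: π = [0.3461, 0.2691, 0.3848], E[r] = 0.3472, γ^t·E[r] = 0.170139, running G = 0.534722
t=3: π = [0.3622, 0.2532, 0.3846], E[r] = 0.3942, γ^t·E[r] = 0.135225, running G = 0.669947
t=4: π = [0.3582, 0.2572, 0.3846], E[r] = 0.3822, γ^t·E[r] = 0.091763, running G = 0.761710
t=5: π = [0.3592, 0.2562, 0.3846], E[r] = 0.3852, γ^t·E[r] = 0.064745, running G = 0.826455
t=6: π = [0.3589, 0.2565, 0.3846], E[r] = 0.3845, γ^t·E[r] = 0.045232, running G = 0.871686
t=7: π = [0.3590, 0.2564, 0.3846], E[r] = 0.3847, γ^t·E[r] = 0.031678, running G = 0.903364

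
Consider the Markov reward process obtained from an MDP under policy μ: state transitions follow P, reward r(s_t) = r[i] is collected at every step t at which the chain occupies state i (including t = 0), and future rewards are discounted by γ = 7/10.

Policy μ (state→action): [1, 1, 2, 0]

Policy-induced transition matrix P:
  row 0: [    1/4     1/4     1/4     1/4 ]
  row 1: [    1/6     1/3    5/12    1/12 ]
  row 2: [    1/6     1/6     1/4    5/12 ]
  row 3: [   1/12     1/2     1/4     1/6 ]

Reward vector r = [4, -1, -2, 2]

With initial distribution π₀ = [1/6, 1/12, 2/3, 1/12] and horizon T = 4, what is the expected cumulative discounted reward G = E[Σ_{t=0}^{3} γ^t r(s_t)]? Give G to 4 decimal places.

G = -0.0089

t=0: π = [0.1667, 0.0833, 0.6667, 0.0833], E[r] = -0.5833, γ^t·E[r] = -0.583333, running G = -0.583333
t=1: π = [0.1736, 0.2222, 0.2639, 0.3403], E[r] = 0.6250, γ^t·E[r] = 0.437500, running G = -0.145833
t=2: π = [0.1528, 0.3316, 0.2870, 0.2286], E[r] = 0.1626, γ^t·E[r] = 0.079682, running G = -0.066152
t=3: π = [0.1603, 0.3109, 0.3053, 0.2235], E[r] = 0.1671, γ^t·E[r] = 0.057299, running G = -0.008853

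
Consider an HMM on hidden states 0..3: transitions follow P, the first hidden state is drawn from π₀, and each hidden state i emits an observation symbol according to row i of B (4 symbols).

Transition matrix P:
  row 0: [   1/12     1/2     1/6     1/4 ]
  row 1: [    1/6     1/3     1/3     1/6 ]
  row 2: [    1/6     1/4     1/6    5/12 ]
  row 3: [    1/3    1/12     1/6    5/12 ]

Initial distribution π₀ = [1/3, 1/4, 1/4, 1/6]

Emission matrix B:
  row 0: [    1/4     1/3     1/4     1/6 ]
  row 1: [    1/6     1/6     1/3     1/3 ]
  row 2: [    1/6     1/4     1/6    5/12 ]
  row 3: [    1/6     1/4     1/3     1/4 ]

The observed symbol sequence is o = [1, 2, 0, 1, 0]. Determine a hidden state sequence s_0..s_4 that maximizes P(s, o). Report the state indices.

path = [0, 1, 2, 3, 0]

t=0: δ = [1.111e-01, 4.167e-02, 6.250e-02, 4.167e-02]  (obs o_0=1)
t=1: δ = [3.472e-03, 1.852e-02, 3.086e-03, 9.259e-03]  ψ = [3, 0, 0, 0]  (obs o_1=2)
t=2: δ = [7.716e-04, 1.029e-03, 1.029e-03, 6.430e-04]  ψ = [1, 1, 1, 3]  (obs o_2=0)
t=3: δ = [7.144e-05, 6.430e-05, 8.573e-05, 1.072e-04]  ψ = [3, 0, 1, 2]  (obs o_3=1)
t=4: δ = [8.931e-06, 5.954e-06, 3.572e-06, 7.442e-06]  ψ = [3, 0, 1, 3]  (obs o_4=0)
backtrack: best end state = 0; path = [0, 1, 2, 3, 0]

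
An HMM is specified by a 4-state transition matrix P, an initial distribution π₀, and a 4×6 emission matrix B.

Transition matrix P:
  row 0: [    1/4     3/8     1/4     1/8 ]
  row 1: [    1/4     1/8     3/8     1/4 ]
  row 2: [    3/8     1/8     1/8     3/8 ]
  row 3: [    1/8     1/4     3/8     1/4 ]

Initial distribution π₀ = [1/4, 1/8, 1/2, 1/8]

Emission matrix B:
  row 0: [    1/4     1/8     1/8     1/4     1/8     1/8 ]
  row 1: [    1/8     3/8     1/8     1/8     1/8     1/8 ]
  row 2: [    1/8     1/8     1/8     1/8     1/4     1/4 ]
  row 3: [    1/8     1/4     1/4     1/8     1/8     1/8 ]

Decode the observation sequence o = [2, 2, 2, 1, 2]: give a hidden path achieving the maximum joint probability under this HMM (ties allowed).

path = [2, 3, 3, 1, 3]

t=0: δ = [3.125e-02, 1.562e-02, 6.250e-02, 3.125e-02]  (obs o_0=2)
t=1: δ = [2.930e-03, 1.465e-03, 1.465e-03, 5.859e-03]  ψ = [2, 0, 3, 2]  (obs o_1=2)
t=2: δ = [9.155e-05, 1.831e-04, 2.747e-04, 3.662e-04]  ψ = [0, 3, 3, 3]  (obs o_2=2)
t=3: δ = [1.287e-05, 3.433e-05, 1.717e-05, 2.575e-05]  ψ = [2, 3, 3, 2]  (obs o_3=1)
t=4: δ = [1.073e-06, 8.047e-07, 1.609e-06, 2.146e-06]  ψ = [1, 3, 1, 1]  (obs o_4=2)
backtrack: best end state = 3; path = [2, 3, 3, 1, 3]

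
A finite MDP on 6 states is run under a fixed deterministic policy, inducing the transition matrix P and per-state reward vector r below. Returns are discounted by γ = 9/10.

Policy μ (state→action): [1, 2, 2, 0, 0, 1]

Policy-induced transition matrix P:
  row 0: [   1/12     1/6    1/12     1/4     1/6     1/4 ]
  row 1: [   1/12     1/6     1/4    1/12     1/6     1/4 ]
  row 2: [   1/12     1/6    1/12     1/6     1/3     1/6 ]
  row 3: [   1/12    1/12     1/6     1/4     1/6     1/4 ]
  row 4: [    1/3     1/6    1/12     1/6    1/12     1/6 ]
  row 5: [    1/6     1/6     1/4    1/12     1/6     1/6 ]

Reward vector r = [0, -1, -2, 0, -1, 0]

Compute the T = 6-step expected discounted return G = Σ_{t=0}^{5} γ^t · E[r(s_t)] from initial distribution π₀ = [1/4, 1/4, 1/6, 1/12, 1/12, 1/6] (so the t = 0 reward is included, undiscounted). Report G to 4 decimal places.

G = -3.0649

t=0: π = [0.2500, 0.2500, 0.1667, 0.0833, 0.0833, 0.1667], E[r] = -0.6667, γ^t·E[r] = -0.666667, running G = -0.666667
t=1: π = [0.1181, 0.1597, 0.1597, 0.1597, 0.1875, 0.2153], E[r] = -0.6667, γ^t·E[r] = -0.600000, running G = -1.266667
t=2: π = [0.1481, 0.1534, 0.1591, 0.1586, 0.1777, 0.2031], E[r] = -0.6493, γ^t·E[r] = -0.525938, running G = -1.792604
t=3: π = [0.1447, 0.1535, 0.1560, 0.1625, 0.1784, 0.2050], E[r] = -0.6438, γ^t·E[r] = -0.469301, running G = -2.261905
t=4: π = [0.1450, 0.1531, 0.1566, 0.1624, 0.1778, 0.2051], E[r] = -0.6442, γ^t·E[r] = -0.422632, running G = -2.684537
t=5: π = [0.1449, 0.1531, 0.1566, 0.1624, 0.1780, 0.2050], E[r] = -0.6442, γ^t·E[r] = -0.380401, running G = -3.064938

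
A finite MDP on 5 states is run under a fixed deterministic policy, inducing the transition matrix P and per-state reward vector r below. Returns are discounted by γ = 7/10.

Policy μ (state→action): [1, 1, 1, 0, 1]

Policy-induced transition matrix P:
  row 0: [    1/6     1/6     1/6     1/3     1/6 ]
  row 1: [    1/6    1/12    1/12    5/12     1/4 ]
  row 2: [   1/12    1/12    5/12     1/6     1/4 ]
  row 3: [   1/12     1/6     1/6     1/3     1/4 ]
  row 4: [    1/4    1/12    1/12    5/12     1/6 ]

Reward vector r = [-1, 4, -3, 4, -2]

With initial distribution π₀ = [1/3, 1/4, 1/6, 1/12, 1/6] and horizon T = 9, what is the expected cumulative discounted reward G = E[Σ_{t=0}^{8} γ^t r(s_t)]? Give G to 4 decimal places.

t=0: π = [0.3333, 0.2500, 0.1667, 0.0833, 0.1667], E[r] = 0.1667, γ^t·E[r] = 0.166667, running G = 0.166667
t=1: π = [0.1597, 0.1181, 0.1736, 0.3403, 0.2083], E[r] = 0.7361, γ^t·E[r] = 0.515278, running G = 0.681944
t=2: π = [0.1412, 0.1250, 0.1829, 0.3316, 0.2193], E[r] = 0.6979, γ^t·E[r] = 0.341979, running G = 1.023924
t=3: π = [0.1421, 0.1227, 0.1837, 0.3315, 0.2200], E[r] = 0.6841, γ^t·E[r] = 0.234638, running G = 1.258562
t=4: π = [0.1421, 0.1228, 0.1840, 0.3313, 0.2198], E[r] = 0.6825, γ^t·E[r] = 0.163866, running G = 1.422428
t=5: π = [0.1420, 0.1228, 0.1841, 0.3312, 0.2198], E[r] = 0.6819, γ^t·E[r] = 0.114603, running G = 1.537031
t=6: π = [0.1420, 0.1228, 0.1841, 0.3312, 0.2198], E[r] = 0.6817, γ^t·E[r] = 0.080203, running G = 1.617234
t=7: π = [0.1420, 0.1228, 0.1842, 0.3312, 0.2198], E[r] = 0.6817, γ^t·E[r] = 0.056139, running G = 1.673372
t=8: π = [0.1420, 0.1228, 0.1842, 0.3312, 0.2198], E[r] = 0.6817, γ^t·E[r] = 0.039296, running G = 1.712669

G = 1.7127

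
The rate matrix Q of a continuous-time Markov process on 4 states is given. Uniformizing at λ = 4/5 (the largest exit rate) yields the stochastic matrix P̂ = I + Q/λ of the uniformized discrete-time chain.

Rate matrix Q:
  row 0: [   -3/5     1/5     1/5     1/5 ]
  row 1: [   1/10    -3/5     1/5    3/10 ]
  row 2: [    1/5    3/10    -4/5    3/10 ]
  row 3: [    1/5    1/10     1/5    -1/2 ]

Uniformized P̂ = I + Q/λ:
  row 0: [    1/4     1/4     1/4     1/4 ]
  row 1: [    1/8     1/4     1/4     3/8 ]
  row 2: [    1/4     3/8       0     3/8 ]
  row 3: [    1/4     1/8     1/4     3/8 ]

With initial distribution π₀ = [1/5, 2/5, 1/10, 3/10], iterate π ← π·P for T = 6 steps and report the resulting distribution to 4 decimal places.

t=0: π = [0.2000, 0.4000, 0.1000, 0.3000]
t=1: π = [0.2000, 0.2250, 0.2250, 0.3500]
t=2: π = [0.2219, 0.2344, 0.1938, 0.3500]
t=3: π = [0.2207, 0.2305, 0.2016, 0.3473]
t=4: π = [0.2212, 0.2318, 0.1996, 0.3474]
t=5: π = [0.2210, 0.2315, 0.2001, 0.3474]
t=6: π = [0.2211, 0.2316, 0.2000, 0.3474]

π = [0.2211, 0.2316, 0.2000, 0.3474]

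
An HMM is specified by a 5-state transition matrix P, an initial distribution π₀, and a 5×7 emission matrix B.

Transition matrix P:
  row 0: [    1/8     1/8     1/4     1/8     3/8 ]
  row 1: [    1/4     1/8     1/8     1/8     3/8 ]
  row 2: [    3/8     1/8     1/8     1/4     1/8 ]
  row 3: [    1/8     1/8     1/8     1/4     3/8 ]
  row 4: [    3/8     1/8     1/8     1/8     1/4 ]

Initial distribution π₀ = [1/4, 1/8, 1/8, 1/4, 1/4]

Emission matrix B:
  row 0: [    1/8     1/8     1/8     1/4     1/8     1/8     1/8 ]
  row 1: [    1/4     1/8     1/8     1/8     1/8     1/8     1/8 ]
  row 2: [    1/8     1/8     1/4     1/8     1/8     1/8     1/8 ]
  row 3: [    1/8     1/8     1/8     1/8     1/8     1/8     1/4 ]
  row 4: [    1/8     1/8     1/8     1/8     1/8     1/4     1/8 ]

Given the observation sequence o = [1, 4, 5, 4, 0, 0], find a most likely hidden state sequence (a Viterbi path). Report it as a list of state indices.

t=0: δ = [3.125e-02, 1.562e-02, 1.562e-02, 3.125e-02, 3.125e-02]  (obs o_0=1)
t=1: δ = [1.465e-03, 4.883e-04, 9.766e-04, 9.766e-04, 1.465e-03]  ψ = [4, 0, 0, 3, 0]  (obs o_1=4)
t=2: δ = [6.866e-05, 2.289e-05, 4.578e-05, 3.052e-05, 1.373e-04]  ψ = [4, 0, 0, 2, 0]  (obs o_2=5)
t=3: δ = [6.437e-06, 2.146e-06, 2.146e-06, 2.146e-06, 4.292e-06]  ψ = [4, 4, 0, 4, 4]  (obs o_3=4)
t=4: δ = [2.012e-07, 2.012e-07, 2.012e-07, 1.006e-07, 3.017e-07]  ψ = [4, 0, 0, 0, 0]  (obs o_4=0)
t=5: δ = [1.414e-08, 9.430e-09, 6.286e-09, 6.286e-09, 9.430e-09]  ψ = [4, 4, 0, 2, 0]  (obs o_5=0)
backtrack: best end state = 0; path = [4, 0, 4, 0, 4, 0]

path = [4, 0, 4, 0, 4, 0]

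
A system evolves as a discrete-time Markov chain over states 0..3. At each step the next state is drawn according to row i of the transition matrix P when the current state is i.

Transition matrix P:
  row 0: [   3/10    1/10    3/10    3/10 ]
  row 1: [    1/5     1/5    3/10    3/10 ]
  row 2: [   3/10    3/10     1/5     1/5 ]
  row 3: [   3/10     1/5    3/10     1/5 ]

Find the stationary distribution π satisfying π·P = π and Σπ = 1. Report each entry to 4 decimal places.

Balance equations π_j = Σ_i π_i·P[i][j]:
  π_0 = 3/10·π_0 + 1/5·π_1 + 3/10·π_2 + 3/10·π_3
  π_1 = 1/10·π_0 + 1/5·π_1 + 3/10·π_2 + 1/5·π_3
  π_2 = 3/10·π_0 + 3/10·π_1 + 1/5·π_2 + 3/10·π_3
  normalize: π_0 + π_1 + π_2 + π_3 = 1
Solving the linear system gives exactly π = [305/1089, 217/1089, 3/11, 30/121].

π = [0.2801, 0.1993, 0.2727, 0.2479]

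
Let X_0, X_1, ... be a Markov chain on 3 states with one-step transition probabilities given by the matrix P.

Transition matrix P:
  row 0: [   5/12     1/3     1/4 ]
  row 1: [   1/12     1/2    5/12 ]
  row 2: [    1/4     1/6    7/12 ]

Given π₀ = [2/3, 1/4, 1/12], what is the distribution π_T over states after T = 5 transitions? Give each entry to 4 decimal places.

π = [0.2372, 0.3101, 0.4527]

t=0: π = [0.6667, 0.2500, 0.0833]
t=1: π = [0.3194, 0.3611, 0.3194]
t=2: π = [0.2431, 0.3403, 0.4167]
t=3: π = [0.2338, 0.3206, 0.4456]
t=4: π = [0.2355, 0.3125, 0.4520]
t=5: π = [0.2372, 0.3101, 0.4527]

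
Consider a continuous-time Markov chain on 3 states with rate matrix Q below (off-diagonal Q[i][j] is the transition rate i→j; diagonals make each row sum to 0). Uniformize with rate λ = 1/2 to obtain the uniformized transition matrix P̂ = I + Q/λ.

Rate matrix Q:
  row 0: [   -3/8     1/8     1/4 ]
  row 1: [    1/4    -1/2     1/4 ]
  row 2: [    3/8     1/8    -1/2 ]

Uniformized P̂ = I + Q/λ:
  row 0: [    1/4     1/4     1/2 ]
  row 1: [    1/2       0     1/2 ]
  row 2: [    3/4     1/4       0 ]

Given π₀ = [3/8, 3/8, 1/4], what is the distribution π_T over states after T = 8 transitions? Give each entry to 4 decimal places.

t=0: π = [0.3750, 0.3750, 0.2500]
t=1: π = [0.4688, 0.1563, 0.3750]
t=2: π = [0.4766, 0.2109, 0.3125]
t=3: π = [0.4590, 0.1973, 0.3438]
t=4: π = [0.4712, 0.2007, 0.3281]
t=5: π = [0.4642, 0.1998, 0.3359]
t=6: π = [0.4679, 0.2000, 0.3320]
t=7: π = [0.4660, 0.2000, 0.3340]
t=8: π = [0.4670, 0.2000, 0.3330]

π = [0.4670, 0.2000, 0.3330]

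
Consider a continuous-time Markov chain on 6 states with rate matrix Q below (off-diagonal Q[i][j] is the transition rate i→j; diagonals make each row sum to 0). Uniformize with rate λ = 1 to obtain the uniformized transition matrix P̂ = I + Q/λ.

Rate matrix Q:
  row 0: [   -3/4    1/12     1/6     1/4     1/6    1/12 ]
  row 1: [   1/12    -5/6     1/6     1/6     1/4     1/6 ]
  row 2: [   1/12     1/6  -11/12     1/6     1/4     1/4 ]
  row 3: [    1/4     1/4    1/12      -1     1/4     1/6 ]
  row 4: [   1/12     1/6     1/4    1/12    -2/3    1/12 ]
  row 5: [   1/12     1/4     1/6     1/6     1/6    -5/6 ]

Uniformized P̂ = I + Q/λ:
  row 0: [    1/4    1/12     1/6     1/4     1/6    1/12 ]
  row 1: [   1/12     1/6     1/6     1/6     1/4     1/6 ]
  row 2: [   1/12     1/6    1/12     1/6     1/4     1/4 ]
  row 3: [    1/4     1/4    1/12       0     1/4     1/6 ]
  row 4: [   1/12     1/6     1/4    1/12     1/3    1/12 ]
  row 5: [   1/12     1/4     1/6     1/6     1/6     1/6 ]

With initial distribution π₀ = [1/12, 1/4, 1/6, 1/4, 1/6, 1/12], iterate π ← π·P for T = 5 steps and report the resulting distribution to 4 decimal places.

π = [0.1269, 0.1797, 0.1625, 0.1342, 0.2477, 0.1490]

t=0: π = [0.0833, 0.2500, 0.1667, 0.2500, 0.1667, 0.0833]
t=1: π = [0.1389, 0.1875, 0.1458, 0.1181, 0.2500, 0.1597]
t=2: π = [0.1262, 0.1782, 0.1655, 0.1377, 0.2459, 0.1464]
t=3: π = [0.1273, 0.1798, 0.1619, 0.1337, 0.2478, 0.1495]
t=4: π = [0.1268, 0.1797, 0.1627, 0.1343, 0.2476, 0.1489]
t=5: π = [0.1269, 0.1797, 0.1625, 0.1342, 0.2477, 0.1490]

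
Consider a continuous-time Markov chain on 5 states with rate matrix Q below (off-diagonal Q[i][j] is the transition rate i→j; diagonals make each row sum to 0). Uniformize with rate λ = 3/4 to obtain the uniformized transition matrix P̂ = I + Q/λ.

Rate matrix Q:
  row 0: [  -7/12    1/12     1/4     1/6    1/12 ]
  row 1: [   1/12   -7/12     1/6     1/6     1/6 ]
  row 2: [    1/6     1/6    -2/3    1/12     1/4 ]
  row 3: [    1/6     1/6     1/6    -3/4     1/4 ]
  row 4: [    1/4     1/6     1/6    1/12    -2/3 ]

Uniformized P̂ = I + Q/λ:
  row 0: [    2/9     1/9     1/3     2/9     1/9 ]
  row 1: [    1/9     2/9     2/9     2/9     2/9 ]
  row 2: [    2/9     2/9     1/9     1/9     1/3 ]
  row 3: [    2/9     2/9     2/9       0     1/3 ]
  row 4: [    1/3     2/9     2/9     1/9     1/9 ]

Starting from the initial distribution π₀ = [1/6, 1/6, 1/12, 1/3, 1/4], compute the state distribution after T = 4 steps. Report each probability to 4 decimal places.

t=0: π = [0.1667, 0.1667, 0.0833, 0.3333, 0.2500]
t=1: π = [0.2315, 0.2037, 0.2315, 0.1111, 0.2222]
t=2: π = [0.2243, 0.1965, 0.2222, 0.1471, 0.2099]
t=3: π = [0.2237, 0.1973, 0.2225, 0.1415, 0.2150]
t=4: π = [0.2242, 0.1974, 0.2224, 0.1422, 0.2139]

π = [0.2242, 0.1974, 0.2224, 0.1422, 0.2139]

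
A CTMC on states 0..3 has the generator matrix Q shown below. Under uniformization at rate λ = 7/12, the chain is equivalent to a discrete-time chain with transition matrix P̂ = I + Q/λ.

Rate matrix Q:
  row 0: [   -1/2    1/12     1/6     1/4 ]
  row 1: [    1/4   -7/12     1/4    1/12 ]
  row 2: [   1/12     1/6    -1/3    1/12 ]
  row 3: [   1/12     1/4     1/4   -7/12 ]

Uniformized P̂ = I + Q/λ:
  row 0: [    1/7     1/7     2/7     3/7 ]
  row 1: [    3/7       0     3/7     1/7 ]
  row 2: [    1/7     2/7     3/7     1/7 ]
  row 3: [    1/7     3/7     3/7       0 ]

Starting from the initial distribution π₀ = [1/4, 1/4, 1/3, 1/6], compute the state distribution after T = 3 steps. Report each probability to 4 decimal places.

t=0: π = [0.2500, 0.2500, 0.3333, 0.1667]
t=1: π = [0.2143, 0.2024, 0.3929, 0.1905]
t=2: π = [0.2007, 0.2245, 0.3980, 0.1769]
t=3: π = [0.2070, 0.2182, 0.3999, 0.1749]

π = [0.2070, 0.2182, 0.3999, 0.1749]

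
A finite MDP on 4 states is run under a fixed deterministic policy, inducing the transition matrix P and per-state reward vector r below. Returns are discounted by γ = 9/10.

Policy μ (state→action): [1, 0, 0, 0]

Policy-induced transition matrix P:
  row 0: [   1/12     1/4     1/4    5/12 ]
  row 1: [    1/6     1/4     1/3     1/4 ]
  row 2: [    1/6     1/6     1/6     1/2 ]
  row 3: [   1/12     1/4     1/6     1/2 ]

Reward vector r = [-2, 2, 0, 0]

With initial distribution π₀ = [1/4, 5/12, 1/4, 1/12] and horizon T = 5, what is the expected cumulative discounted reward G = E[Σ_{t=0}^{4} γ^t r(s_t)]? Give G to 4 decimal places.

G = 0.9744

t=0: π = [0.2500, 0.4167, 0.2500, 0.0833], E[r] = 0.3333, γ^t·E[r] = 0.333333, running G = 0.333333
t=1: π = [0.1389, 0.2292, 0.2569, 0.3750], E[r] = 0.1806, γ^t·E[r] = 0.162500, running G = 0.495833
t=2: π = [0.1238, 0.2286, 0.2164, 0.4311], E[r] = 0.2095, γ^t·E[r] = 0.169688, running G = 0.665521
t=3: π = [0.1204, 0.2320, 0.2151, 0.4325], E[r] = 0.2231, γ^t·E[r] = 0.162633, running G = 0.828154
t=4: π = [0.1206, 0.2321, 0.2154, 0.4320], E[r] = 0.2230, γ^t·E[r] = 0.146296, running G = 0.974449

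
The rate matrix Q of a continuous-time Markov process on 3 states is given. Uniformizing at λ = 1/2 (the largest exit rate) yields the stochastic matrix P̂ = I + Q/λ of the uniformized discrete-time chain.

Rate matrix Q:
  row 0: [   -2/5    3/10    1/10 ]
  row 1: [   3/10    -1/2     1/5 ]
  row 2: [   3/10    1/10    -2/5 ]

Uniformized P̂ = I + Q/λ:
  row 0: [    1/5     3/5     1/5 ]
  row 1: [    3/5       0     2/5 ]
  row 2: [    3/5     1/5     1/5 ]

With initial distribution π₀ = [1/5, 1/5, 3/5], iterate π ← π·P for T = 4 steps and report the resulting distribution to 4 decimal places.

π = [0.4227, 0.3203, 0.2570]

t=0: π = [0.2000, 0.2000, 0.6000]
t=1: π = [0.5200, 0.2400, 0.2400]
t=2: π = [0.3920, 0.3600, 0.2480]
t=3: π = [0.4432, 0.2848, 0.2720]
t=4: π = [0.4227, 0.3203, 0.2570]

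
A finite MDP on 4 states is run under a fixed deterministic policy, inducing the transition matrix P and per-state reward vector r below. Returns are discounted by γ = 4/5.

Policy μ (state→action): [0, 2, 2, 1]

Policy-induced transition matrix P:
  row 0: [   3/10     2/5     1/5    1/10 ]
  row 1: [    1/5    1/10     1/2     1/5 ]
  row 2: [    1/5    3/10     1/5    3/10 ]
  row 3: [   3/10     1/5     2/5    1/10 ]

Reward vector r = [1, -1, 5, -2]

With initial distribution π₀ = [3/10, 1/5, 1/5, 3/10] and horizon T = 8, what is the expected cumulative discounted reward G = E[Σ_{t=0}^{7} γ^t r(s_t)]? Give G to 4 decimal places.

t=0: π = [0.3000, 0.2000, 0.2000, 0.3000], E[r] = 0.5000, γ^t·E[r] = 0.500000, running G = 0.500000
t=1: π = [0.2600, 0.2600, 0.3200, 0.1600], E[r] = 1.2800, γ^t·E[r] = 1.024000, running G = 1.524000
t=2: π = [0.2420, 0.2580, 0.3100, 0.1900], E[r] = 1.1540, γ^t·E[r] = 0.738560, running G = 2.262560
t=3: π = [0.2432, 0.2536, 0.3154, 0.1878], E[r] = 1.1910, γ^t·E[r] = 0.609792, running G = 2.872352
t=4: π = [0.2431, 0.2548, 0.3136, 0.1884], E[r] = 1.1796, γ^t·E[r] = 0.483164, running G = 3.355516
t=5: π = [0.2432, 0.2545, 0.3141, 0.1882], E[r] = 1.1829, γ^t·E[r] = 0.387613, running G = 3.743129
t=6: π = [0.2431, 0.2546, 0.3140, 0.1883], E[r] = 1.1820, γ^t·E[r] = 0.309841, running G = 4.052971
t=7: π = [0.2431, 0.2546, 0.3140, 0.1883], E[r] = 1.1822, γ^t·E[r] = 0.247931, running G = 4.300902

G = 4.3009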